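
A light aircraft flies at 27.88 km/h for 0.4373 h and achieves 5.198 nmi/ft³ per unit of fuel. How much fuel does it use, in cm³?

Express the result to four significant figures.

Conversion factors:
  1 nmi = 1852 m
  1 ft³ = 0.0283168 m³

27.88 km/h → 7.74444 m/s
0.4373 h → 1574.28 s
d = v × t = 7.74444 × 1574.28 = 12191.9 m
5.198 nmi/ft³ → 339964 m/m³
V = d / (distance per unit fuel) = 12191.9 / 339964 = 0.0358623 m³
In cm³: 0.0358623 / 10⁻⁶ = 35862.3 cm³

3.586×10⁴ cm³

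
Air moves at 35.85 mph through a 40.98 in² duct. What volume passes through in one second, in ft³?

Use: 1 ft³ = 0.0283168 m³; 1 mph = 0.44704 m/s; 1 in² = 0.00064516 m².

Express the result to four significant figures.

35.85 mph × 0.44704 → 16.0264 m/s
40.98 in² × 0.00064516 → 0.0264387 m²
V = v × A × t = 16.0264 m/s × 0.0264387 m² × 1 s = 0.423717 m³
0.423717 m³ ÷ (0.0283168 m³/ft³) = 14.9634 ft³

14.96 ft³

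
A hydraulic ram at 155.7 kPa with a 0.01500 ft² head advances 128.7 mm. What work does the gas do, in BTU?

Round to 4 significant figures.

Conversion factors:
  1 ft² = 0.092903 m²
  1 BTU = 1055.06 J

0.02647 BTU

155.7 kPa → 155700 Pa
0.01500 ft² → 0.00139354 m²
F = P × A = 155700 × 0.00139354 = 216.974 N
128.7 mm → 0.1287 m
W = F × d = 216.974 × 0.1287 = 27.9246 J
In BTU: 27.9246 / 1055.06 = 0.0264673 BTU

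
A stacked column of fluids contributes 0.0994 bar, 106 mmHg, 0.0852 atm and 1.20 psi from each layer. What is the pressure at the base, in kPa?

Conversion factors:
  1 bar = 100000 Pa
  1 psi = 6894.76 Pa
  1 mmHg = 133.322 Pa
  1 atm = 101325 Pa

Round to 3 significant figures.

0.0994 bar × 100000 = 9940 Pa
106 mmHg × 133.322 = 14132.1 Pa
0.0852 atm × 101325 = 8632.89 Pa
1.20 psi × 6894.76 = 8273.71 Pa
Total: 9940 + 14132.1 + 8632.89 + 8273.71 = 40978.7 Pa
In kPa: 40978.7 / 1000 = 40.9787 kPa

41.0 kPa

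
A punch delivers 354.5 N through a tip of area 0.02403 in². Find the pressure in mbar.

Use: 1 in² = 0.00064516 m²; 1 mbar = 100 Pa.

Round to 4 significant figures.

2.287×10⁵ mbar

0.02403 in² × 0.00064516 = 1.55032×10⁻⁵ m²
P = F / A = 354.5 N / 1.55032×10⁻⁵ m² = 2.28662×10⁷ Pa
2.28662×10⁷ Pa ÷ (100 Pa/mbar) = 228662 mbar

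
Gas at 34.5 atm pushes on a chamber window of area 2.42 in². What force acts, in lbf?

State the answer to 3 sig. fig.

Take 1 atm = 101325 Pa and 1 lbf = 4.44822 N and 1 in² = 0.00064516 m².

1230 lbf

34.5 atm × 101325 → 3.49571×10⁶ Pa
2.42 in² × 0.00064516 → 0.00156129 m²
F = P × A = 3.49571×10⁶ Pa × 0.00156129 m² = 5457.82 N
5457.82 N ÷ (4.44822 N/lbf) = 1226.97 lbf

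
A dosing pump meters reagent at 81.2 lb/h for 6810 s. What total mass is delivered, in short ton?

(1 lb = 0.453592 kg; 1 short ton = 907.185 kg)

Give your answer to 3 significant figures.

0.0768 short ton

81.2 lb/h → 0.010231 kg/s
m = ṁ × t = 0.010231 × 6810 = 69.6731 kg
In short ton: 69.6731 / 907.185 = 0.0768014 short ton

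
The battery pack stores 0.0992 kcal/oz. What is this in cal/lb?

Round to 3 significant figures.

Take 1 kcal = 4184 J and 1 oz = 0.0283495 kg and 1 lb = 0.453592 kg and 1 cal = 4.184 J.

0.0992 kcal/oz × 4184 J/kcal ÷ 0.0283495 kg/oz = 14640.6 J/kg
14640.6 J/kg ÷ 4.184 J/cal × 0.453592 kg/lb = 1587.2 cal/lb

1590 cal/lb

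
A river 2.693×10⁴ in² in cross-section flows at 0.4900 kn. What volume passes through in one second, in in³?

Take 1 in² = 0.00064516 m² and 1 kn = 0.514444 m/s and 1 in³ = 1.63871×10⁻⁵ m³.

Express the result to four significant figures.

0.4900 kn × 0.514444 → 0.252078 m/s
2.693×10⁴ in² × 0.00064516 → 17.3742 m²
V = v × A × t = 0.252078 m/s × 17.3742 m² × 1 s = 4.37965 m³
4.37965 m³ ÷ (1.63871×10⁻⁵ m³/in³) = 267262 in³

2.673×10⁵ in³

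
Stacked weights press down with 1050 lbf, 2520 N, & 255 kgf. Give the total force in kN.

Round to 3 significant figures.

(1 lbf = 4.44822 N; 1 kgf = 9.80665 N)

9.69 kN

1050 lbf × 4.44822 → 4670.63 N
2520 N (already N)
255 kgf × 9.80665 → 2500.7 N
Sum: 4670.63 + 2520 + 2500.7 = 9691.33 N
In kN: 9691.33 / 1000 = 9.69133 kN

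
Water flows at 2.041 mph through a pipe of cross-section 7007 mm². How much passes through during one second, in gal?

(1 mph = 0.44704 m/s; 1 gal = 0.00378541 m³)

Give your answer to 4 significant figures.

1.689 gal

2.041 mph × 0.44704 = 0.912409 m/s
7007 mm² × 10⁻⁶ = 0.007007 m²
V = v × A × t = 0.912409 m/s × 0.007007 m² × 1 s = 0.00639325 m³
0.00639325 m³ ÷ (0.00378541 m³/gal) = 1.68892 gal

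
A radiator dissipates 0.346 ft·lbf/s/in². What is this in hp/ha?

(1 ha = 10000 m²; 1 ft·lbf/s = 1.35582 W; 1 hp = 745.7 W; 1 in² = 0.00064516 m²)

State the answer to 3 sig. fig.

9750 hp/ha

0.346 ft·lbf/s/in² × 1.35582 W/ft·lbf/s ÷ 0.00064516 m²/in² = 727.128 W/m²
727.128 W/m² ÷ 745.7 W/hp × 10000 m²/ha = 9750.95 hp/ha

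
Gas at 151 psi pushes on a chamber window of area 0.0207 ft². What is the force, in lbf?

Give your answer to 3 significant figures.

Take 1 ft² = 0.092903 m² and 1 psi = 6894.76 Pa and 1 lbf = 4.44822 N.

151 psi × 6894.76 → 1.04111×10⁶ Pa
0.0207 ft² × 0.092903 → 0.00192309 m²
F = P × A = 1.04111×10⁶ Pa × 0.00192309 m² = 2002.15 N
2002.15 N ÷ (4.44822 N/lbf) = 450.101 lbf

450 lbf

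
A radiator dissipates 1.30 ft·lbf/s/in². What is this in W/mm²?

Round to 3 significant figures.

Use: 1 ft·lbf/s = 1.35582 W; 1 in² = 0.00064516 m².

0.00273 W/mm²

1.30 ft·lbf/s/in² × 1.35582 W/ft·lbf/s ÷ 0.00064516 m²/in² = 2731.98 W/m²
2731.98 W/m² × 10⁻⁶ m²/mm² = 0.00273198 W/mm²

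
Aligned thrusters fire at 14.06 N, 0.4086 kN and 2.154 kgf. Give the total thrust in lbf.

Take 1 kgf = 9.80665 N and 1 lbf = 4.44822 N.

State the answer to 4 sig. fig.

14.06 N (already N)
0.4086 kN × 1000 → 408.6 N
2.154 kgf × 9.80665 → 21.1235 N
Sum: 14.06 + 408.6 + 21.1235 = 443.784 N
In lbf: 443.784 / 4.44822 = 99.7666 lbf

99.77 lbf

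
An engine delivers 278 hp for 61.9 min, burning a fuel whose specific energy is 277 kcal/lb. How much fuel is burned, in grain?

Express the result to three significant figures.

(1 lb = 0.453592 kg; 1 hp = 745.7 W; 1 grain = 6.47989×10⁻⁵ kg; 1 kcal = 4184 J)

278 hp → 207305 W
61.9 min → 3714 s
E = P × t = 207305 × 3714 = 7.69931×10⁸ J
277 kcal/lb → 2.55509×10⁶ J/kg
m = E / e_s = 7.69931×10⁸ / 2.55509×10⁶ = 301.332 kg
In grain: 301.332 / 6.47989×10⁻⁵ = 4.65026×10⁶ grain

4.65×10⁶ grain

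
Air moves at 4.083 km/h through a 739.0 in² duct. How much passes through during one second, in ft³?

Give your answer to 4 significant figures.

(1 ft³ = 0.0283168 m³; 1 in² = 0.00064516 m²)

4.083 km/h × (1/3.6) → 1.13417 m/s
739.0 in² × 0.00064516 → 0.476773 m²
V = v × A × t = 1.13417 m/s × 0.476773 m² × 1 s = 0.540742 m³
0.540742 m³ ÷ (0.0283168 m³/ft³) = 19.0962 ft³

19.10 ft³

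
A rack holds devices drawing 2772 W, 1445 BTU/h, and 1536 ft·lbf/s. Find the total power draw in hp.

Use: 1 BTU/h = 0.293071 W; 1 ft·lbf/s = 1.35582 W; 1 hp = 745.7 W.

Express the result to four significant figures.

2772 W (already W)
1445 BTU/h × 0.293071 = 423.488 W
1536 ft·lbf/s × 1.35582 = 2082.54 W
Total: 2772 + 423.488 + 2082.54 = 5278.03 W
In hp: 5278.03 / 745.7 = 7.07795 hp

7.078 hp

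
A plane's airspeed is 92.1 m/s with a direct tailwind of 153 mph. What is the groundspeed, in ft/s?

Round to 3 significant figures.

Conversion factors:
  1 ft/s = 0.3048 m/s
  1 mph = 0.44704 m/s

92.1 m/s (already m/s)
153 mph × 0.44704 = 68.3971 m/s
Sum: 92.1 + 68.3971 = 160.497 m/s
In ft/s: 160.497 / 0.3048 = 526.565 ft/s

527 ft/s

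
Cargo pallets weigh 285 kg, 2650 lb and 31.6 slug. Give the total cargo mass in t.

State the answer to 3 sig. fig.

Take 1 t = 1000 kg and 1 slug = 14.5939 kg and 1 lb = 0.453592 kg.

1.95 t

285 kg (already kg)
2650 lb × 0.453592 → 1202.02 kg
31.6 slug × 14.5939 → 461.167 kg
Total: 285 + 1202.02 + 461.167 = 1948.19 kg
In t: 1948.19 / 1000 = 1.94819 t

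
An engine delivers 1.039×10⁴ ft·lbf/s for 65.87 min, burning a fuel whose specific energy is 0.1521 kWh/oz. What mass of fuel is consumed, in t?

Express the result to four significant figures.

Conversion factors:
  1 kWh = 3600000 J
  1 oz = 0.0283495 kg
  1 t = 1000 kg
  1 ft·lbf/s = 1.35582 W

0.002883 t

1.039×10⁴ ft·lbf/s → 14087 W
65.87 min → 3952.2 s
E = P × t = 14087 × 3952.2 = 5.56746×10⁷ J
0.1521 kWh/oz → 1.93146×10⁷ J/kg
m = E / e_s = 5.56746×10⁷ / 1.93146×10⁷ = 2.88251 kg
In t: 2.88251 / 1000 = 0.00288251 t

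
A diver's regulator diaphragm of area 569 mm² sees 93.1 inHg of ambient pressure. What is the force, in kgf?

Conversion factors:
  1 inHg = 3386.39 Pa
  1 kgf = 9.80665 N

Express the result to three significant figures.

93.1 inHg × 3386.39 = 315273 Pa
569 mm² × 10⁻⁶ = 5.69×10⁻⁴ m²
F = P × A = 315273 Pa × 5.69×10⁻⁴ m² = 179.39 N
179.39 N ÷ (9.80665 N/kgf) = 18.2927 kgf

18.3 kgf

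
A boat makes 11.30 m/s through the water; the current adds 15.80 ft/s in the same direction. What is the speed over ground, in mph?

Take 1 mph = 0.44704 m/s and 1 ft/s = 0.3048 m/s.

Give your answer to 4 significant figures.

36.05 mph

11.30 m/s (already m/s)
15.80 ft/s × 0.3048 = 4.81584 m/s
Total: 11.3 + 4.81584 = 16.1158 m/s
In mph: 16.1158 / 0.44704 = 36.05 mph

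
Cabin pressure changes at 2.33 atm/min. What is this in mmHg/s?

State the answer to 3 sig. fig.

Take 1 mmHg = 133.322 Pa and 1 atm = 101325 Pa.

2.33 atm/min × 101325 Pa/atm ÷ 60 s/min = 3934.79 Pa/s
3934.79 Pa/s ÷ 133.322 Pa/mmHg = 29.5134 mmHg/s

29.5 mmHg/s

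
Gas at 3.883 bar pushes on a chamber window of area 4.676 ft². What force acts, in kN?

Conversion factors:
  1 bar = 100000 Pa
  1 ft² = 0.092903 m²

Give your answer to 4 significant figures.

168.7 kN

3.883 bar × 100000 → 388300 Pa
4.676 ft² × 0.092903 → 0.434414 m²
F = P × A = 388300 Pa × 0.434414 m² = 168683 N
168683 N ÷ (1000 N/kN) = 168.683 kN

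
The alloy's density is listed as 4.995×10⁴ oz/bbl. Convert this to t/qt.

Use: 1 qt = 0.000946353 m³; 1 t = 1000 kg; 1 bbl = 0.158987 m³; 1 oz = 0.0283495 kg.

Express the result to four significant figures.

0.008429 t/qt

4.995×10⁴ oz/bbl × 0.0283495 kg/oz ÷ 0.158987 m³/bbl = 8906.75 kg/m³
8906.75 kg/m³ ÷ 1000 kg/t × 0.000946353 m³/qt = 0.00842893 t/qt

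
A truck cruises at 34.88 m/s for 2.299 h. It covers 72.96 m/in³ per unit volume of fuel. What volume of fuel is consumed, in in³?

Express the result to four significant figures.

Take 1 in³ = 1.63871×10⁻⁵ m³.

2.299 h → 8276.4 s
d = v × t = 34.88 × 8276.4 = 288681 m
72.96 m/in³ → 4.45228×10⁶ m/m³
V = d / (distance per unit fuel) = 288681 / 4.45228×10⁶ = 0.0648389 m³
In in³: 0.0648389 / 1.63871×10⁻⁵ = 3956.7 in³

3957 in³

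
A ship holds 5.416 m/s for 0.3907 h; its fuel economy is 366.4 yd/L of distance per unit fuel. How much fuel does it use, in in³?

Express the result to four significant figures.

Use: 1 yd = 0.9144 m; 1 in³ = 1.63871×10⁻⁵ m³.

1387 in³

0.3907 h → 1406.52 s
d = v × t = 5.416 × 1406.52 = 7617.71 m
366.4 yd/L → 335036 m/m³
V = d / (distance per unit fuel) = 7617.71 / 335036 = 0.022737 m³
In in³: 0.022737 / 1.63871×10⁻⁵ = 1387.49 in³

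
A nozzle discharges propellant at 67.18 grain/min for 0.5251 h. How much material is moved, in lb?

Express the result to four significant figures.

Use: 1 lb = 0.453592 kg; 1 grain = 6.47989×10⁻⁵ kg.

67.18 grain/min → 7.25532×10⁻⁵ kg/s
0.5251 h → 1890.36 s
m = ṁ × t = 7.25532×10⁻⁵ × 1890.36 = 0.137152 kg
In lb: 0.137152 / 0.453592 = 0.302369 lb

0.3024 lb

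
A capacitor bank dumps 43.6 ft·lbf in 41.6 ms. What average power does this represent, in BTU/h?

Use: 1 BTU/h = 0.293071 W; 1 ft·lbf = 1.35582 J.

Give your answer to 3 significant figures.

43.6 ft·lbf × 1.35582 = 59.1138 J
41.6 ms × 0.001 = 0.0416 s
P = E / t = 59.1138 J / 0.0416 s = 1421 W
1421 W ÷ (0.293071 W/BTU/h) = 4848.65 BTU/h

4850 BTU/h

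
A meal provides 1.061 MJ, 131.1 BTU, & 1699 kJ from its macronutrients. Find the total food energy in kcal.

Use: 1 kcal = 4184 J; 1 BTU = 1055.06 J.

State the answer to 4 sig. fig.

1.061 MJ × 1000000 = 1.061×10⁶ J
131.1 BTU × 1055.06 = 138318 J
1699 kJ × 1000 = 1.699×10⁶ J
Combined: 1.061×10⁶ + 138318 + 1.699×10⁶ = 2.89832×10⁶ J
In kcal: 2.89832×10⁶ / 4184 = 692.715 kcal

692.7 kcal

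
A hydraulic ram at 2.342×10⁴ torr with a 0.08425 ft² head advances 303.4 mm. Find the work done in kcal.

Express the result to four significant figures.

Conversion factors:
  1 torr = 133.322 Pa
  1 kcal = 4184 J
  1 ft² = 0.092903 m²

2.342×10⁴ torr → 3.1224×10⁶ Pa
0.08425 ft² → 0.00782708 m²
F = P × A = 3.1224×10⁶ × 0.00782708 = 24439.3 N
303.4 mm → 0.3034 m
W = F × d = 24439.3 × 0.3034 = 7414.88 J
In kcal: 7414.88 / 4184 = 1.7722 kcal

1.772 kcal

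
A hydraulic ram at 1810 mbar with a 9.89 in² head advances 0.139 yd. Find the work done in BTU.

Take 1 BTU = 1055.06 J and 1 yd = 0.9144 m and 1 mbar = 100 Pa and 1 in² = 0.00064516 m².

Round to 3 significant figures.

0.139 BTU

1810 mbar → 181000 Pa
9.89 in² → 0.00638063 m²
F = P × A = 181000 × 0.00638063 = 1154.89 N
0.139 yd → 0.127102 m
W = F × d = 1154.89 × 0.127102 = 146.789 J
In BTU: 146.789 / 1055.06 = 0.139129 BTU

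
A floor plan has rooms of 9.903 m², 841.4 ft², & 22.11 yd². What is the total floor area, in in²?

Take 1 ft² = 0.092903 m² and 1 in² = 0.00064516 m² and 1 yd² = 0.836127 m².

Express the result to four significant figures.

9.903 m² (already m²)
841.4 ft² × 0.092903 = 78.1686 m²
22.11 yd² × 0.836127 = 18.4868 m²
Sum: 9.903 + 78.1686 + 18.4868 = 106.558 m²
In in²: 106.558 / 0.00064516 = 165165 in²

1.652×10⁵ in²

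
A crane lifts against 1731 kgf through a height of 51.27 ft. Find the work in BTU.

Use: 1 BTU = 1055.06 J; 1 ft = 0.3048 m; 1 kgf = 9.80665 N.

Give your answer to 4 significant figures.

1731 kgf × 9.80665 → 16975.3 N
51.27 ft × 0.3048 → 15.6271 m
W = F × d = 16975.3 N × 15.6271 m = 265275 J
265275 J ÷ (1055.06 J/BTU) = 251.431 BTU

251.4 BTU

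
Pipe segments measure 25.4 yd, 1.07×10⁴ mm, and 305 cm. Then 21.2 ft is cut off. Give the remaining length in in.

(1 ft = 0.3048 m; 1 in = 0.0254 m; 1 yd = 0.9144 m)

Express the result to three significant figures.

25.4 yd × 0.9144 = 23.2258 m
1.07×10⁴ mm × 0.001 = 10.7 m
305 cm × 0.01 = 3.05 m
21.2 ft × 0.3048 = 6.46176 m
Net: 23.2258 + 10.7 + 3.05 − 6.46176 = 30.514 m
In in: 30.514 / 0.0254 = 1201.34 in

1200 in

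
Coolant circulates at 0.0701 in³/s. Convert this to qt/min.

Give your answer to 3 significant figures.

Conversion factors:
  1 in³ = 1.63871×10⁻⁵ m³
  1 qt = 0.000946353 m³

0.0701 in³/s × 1.63871×10⁻⁵ m³/in³ = 1.14874×10⁻⁶ m³/s
1.14874×10⁻⁶ m³/s ÷ 0.000946353 m³/qt × 60 s/min = 0.0728316 qt/min

0.0728 qt/min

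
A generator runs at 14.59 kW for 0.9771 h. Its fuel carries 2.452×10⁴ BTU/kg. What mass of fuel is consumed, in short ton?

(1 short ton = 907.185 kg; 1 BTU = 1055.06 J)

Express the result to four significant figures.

14.59 kW → 14590 W
0.9771 h → 3517.56 s
E = P × t = 14590 × 3517.56 = 5.13212×10⁷ J
2.452×10⁴ BTU/kg → 2.58701×10⁷ J/kg
m = E / e_s = 5.13212×10⁷ / 2.58701×10⁷ = 1.9838 kg
In short ton: 1.9838 / 907.185 = 0.00218676 short ton

0.002187 short ton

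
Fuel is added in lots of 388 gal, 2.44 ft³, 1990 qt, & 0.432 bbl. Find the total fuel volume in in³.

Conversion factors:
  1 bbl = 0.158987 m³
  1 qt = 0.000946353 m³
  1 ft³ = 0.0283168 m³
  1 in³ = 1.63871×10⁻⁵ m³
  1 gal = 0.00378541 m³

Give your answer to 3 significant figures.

2.13×10⁵ in³

388 gal × 0.00378541 = 1.46874 m³
2.44 ft³ × 0.0283168 = 0.069093 m³
1990 qt × 0.000946353 = 1.88324 m³
0.432 bbl × 0.158987 = 0.0686824 m³
Total: 1.46874 + 0.069093 + 1.88324 + 0.0686824 = 3.48976 m³
In in³: 3.48976 / 1.63871×10⁻⁵ = 212958 in³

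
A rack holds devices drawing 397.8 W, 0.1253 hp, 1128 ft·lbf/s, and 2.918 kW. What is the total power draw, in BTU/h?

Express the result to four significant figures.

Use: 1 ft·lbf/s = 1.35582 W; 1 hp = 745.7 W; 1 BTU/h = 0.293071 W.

1.685×10⁴ BTU/h

397.8 W (already W)
0.1253 hp × 745.7 = 93.4362 W
1128 ft·lbf/s × 1.35582 = 1529.36 W
2.918 kW × 1000 = 2918 W
Combined: 397.8 + 93.4362 + 1529.36 + 2918 = 4938.6 W
In BTU/h: 4938.6 / 0.293071 = 16851.2 BTU/h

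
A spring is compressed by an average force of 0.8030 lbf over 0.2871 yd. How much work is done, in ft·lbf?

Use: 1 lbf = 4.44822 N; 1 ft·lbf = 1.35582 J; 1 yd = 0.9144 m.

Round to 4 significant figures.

0.6916 ft·lbf

0.8030 lbf × 4.44822 → 3.57192 N
0.2871 yd × 0.9144 → 0.262524 m
W = F × d = 3.57192 N × 0.262524 m = 0.937715 J
0.937715 J ÷ (1.35582 J/ft·lbf) = 0.691622 ft·lbf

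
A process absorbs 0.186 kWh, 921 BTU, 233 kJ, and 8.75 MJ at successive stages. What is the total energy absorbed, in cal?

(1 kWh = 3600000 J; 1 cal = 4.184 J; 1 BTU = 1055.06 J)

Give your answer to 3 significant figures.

2.54×10⁶ cal

0.186 kWh × 3600000 → 669600 J
921 BTU × 1055.06 → 971710 J
233 kJ × 1000 → 233000 J
8.75 MJ × 1000000 → 8.75×10⁶ J
Total: 669600 + 971710 + 233000 + 8.75×10⁶ = 1.06243×10⁷ J
In cal: 1.06243×10⁷ / 4.184 = 2.53927×10⁶ cal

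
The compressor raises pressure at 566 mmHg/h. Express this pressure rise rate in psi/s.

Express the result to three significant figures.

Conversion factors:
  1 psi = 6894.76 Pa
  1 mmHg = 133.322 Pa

566 mmHg/h × 133.322 Pa/mmHg ÷ 3600 s/h = 20.9612 Pa/s
20.9612 Pa/s ÷ 6894.76 Pa/psi = 0.00304016 psi/s

0.00304 psi/s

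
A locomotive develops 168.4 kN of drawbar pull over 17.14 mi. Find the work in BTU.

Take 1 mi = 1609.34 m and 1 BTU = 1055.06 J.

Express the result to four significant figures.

4.403×10⁶ BTU

168.4 kN × 1000 → 168400 N
17.14 mi × 1609.34 → 27584.1 m
W = F × d = 168400 N × 27584.1 m = 4.64516×10⁹ J
4.64516×10⁹ J ÷ (1055.06 J/BTU) = 4.40274×10⁶ BTU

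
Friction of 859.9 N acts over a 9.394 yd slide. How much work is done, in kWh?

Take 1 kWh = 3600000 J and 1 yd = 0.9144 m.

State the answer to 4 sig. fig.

0.002052 kWh

9.394 yd × 0.9144 = 8.58987 m
W = F × d = 859.9 N × 8.58987 m = 7386.43 J
7386.43 J ÷ (3600000 J/kWh) = 0.00205179 kWh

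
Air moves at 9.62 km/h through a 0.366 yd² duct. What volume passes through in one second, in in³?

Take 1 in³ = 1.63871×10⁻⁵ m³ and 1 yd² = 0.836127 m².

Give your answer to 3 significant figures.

4.99×10⁴ in³

9.62 km/h × (1/3.6) → 2.67222 m/s
0.366 yd² × 0.836127 → 0.306022 m²
V = v × A × t = 2.67222 m/s × 0.306022 m² × 1 s = 0.817758 m³
0.817758 m³ ÷ (1.63871×10⁻⁵ m³/in³) = 49902.5 in³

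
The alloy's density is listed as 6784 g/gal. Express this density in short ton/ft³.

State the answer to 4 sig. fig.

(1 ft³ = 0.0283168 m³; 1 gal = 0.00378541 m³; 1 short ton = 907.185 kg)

0.05594 short ton/ft³

6784 g/gal × 0.001 kg/g ÷ 0.00378541 m³/gal = 1792.14 kg/m³
1792.14 kg/m³ ÷ 907.185 kg/short ton × 0.0283168 m³/ft³ = 0.0559397 short ton/ft³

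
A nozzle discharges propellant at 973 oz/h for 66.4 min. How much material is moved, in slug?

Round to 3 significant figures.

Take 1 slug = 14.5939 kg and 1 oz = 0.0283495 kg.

973 oz/h → 0.00766224 kg/s
66.4 min → 3984 s
m = ṁ × t = 0.00766224 × 3984 = 30.5264 kg
In slug: 30.5264 / 14.5939 = 2.09172 slug

2.09 slug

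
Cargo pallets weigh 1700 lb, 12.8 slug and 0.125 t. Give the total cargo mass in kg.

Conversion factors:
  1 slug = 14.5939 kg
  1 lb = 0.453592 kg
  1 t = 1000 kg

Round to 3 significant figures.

1080 kg

1700 lb × 0.453592 = 771.106 kg
12.8 slug × 14.5939 = 186.802 kg
0.125 t × 1000 = 125 kg
Sum: 771.106 + 186.802 + 125 = 1082.91 kg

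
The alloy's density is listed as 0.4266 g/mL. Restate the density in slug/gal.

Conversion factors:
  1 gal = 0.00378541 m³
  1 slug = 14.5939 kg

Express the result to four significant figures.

0.4266 g/mL × 0.001 kg/g ÷ 10⁻⁶ m³/mL = 426.6 kg/m³
426.6 kg/m³ ÷ 14.5939 kg/slug × 0.00378541 m³/gal = 0.110653 slug/gal

0.1107 slug/gal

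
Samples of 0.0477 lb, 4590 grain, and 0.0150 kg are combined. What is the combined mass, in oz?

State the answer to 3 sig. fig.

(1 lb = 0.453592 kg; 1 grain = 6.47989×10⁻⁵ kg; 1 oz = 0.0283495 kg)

0.0477 lb × 0.453592 = 0.0216363 kg
4590 grain × 6.47989×10⁻⁵ = 0.297427 kg
0.0150 kg (already kg)
Sum: 0.0216363 + 0.297427 + 0.015 = 0.334063 kg
In oz: 0.334063 / 0.0283495 = 11.7837 oz

11.8 oz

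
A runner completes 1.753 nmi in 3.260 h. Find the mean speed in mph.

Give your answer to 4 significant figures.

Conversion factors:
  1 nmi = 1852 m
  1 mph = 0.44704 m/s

0.6188 mph

1.753 nmi × 1852 → 3246.56 m
3.260 h × 3600 → 11736 s
v = d / t = 3246.56 m / 11736 s = 0.276633 m/s
0.276633 m/s ÷ (0.44704 m/s/mph) = 0.61881 mph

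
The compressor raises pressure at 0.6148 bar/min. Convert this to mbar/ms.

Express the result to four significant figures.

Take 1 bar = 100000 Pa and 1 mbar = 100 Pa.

0.01025 mbar/ms

0.6148 bar/min × 100000 Pa/bar ÷ 60 s/min = 1024.67 Pa/s
1024.67 Pa/s ÷ 100 Pa/mbar × 0.001 s/ms = 0.0102467 mbar/ms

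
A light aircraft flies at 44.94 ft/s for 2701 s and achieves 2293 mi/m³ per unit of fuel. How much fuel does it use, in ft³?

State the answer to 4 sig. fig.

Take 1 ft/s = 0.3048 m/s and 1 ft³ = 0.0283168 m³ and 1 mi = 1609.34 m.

0.3541 ft³

44.94 ft/s → 13.6977 m/s
d = v × t = 13.6977 × 2701 = 36997.5 m
2293 mi/m³ → 3.69022×10⁶ m/m³
V = d / (distance per unit fuel) = 36997.5 / 3.69022×10⁶ = 0.0100258 m³
In ft³: 0.0100258 / 0.0283168 = 0.354058 ft³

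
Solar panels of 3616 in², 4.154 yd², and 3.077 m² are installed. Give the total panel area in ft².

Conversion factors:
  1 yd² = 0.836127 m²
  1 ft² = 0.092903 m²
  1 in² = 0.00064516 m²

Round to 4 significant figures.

95.62 ft²

3616 in² × 0.00064516 = 2.3329 m²
4.154 yd² × 0.836127 = 3.47327 m²
3.077 m² (already m²)
Sum: 2.3329 + 3.47327 + 3.077 = 8.88317 m²
In ft²: 8.88317 / 0.092903 = 95.6177 ft²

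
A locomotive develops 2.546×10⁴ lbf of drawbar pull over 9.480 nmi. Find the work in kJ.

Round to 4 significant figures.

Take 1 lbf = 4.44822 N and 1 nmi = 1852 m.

1.988×10⁶ kJ

2.546×10⁴ lbf × 4.44822 → 113252 N
9.480 nmi × 1852 → 17557 m
W = F × d = 113252 N × 17557 m = 1.98837×10⁹ J
1.98837×10⁹ J ÷ (1000 J/kJ) = 1.98837×10⁶ kJ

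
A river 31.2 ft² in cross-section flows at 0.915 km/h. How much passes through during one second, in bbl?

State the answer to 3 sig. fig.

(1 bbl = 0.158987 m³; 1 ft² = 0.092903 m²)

4.63 bbl

0.915 km/h × (1/3.6) → 0.254167 m/s
31.2 ft² × 0.092903 → 2.89857 m²
V = v × A × t = 0.254167 m/s × 2.89857 m² × 1 s = 0.736721 m³
0.736721 m³ ÷ (0.158987 m³/bbl) = 4.63384 bbl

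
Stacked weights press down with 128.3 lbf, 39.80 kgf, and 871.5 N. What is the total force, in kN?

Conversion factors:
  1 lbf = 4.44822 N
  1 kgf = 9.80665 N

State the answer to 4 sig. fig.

128.3 lbf × 4.44822 = 570.707 N
39.80 kgf × 9.80665 = 390.305 N
871.5 N (already N)
Combined: 570.707 + 390.305 + 871.5 = 1832.51 N
In kN: 1832.51 / 1000 = 1.83251 kN

1.833 kN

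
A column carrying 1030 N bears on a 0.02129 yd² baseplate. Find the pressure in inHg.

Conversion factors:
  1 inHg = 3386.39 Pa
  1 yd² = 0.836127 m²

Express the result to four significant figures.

17.09 inHg

0.02129 yd² × 0.836127 → 0.0178011 m²
P = F / A = 1030 N / 0.0178011 m² = 57861.6 Pa
57861.6 Pa ÷ (3386.39 Pa/inHg) = 17.0865 inHg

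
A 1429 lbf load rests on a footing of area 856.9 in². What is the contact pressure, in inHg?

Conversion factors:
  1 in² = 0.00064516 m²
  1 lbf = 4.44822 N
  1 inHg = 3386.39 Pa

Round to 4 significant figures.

1429 lbf × 4.44822 → 6356.51 N
856.9 in² × 0.00064516 → 0.552838 m²
P = F / A = 6356.51 N / 0.552838 m² = 11498 Pa
11498 Pa ÷ (3386.39 Pa/inHg) = 3.39536 inHg

3.395 inHg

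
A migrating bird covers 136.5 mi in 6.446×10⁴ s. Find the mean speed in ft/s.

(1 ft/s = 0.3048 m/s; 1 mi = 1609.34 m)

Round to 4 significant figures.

11.18 ft/s

136.5 mi × 1609.34 → 219675 m
v = d / t = 219675 m / 64460 s = 3.40793 m/s
3.40793 m/s ÷ (0.3048 m/s/ft/s) = 11.1809 ft/s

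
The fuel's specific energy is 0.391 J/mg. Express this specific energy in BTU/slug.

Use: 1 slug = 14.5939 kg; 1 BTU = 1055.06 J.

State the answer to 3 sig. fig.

0.391 J/mg ÷ 10⁻⁶ kg/mg = 391000 J/kg
391000 J/kg ÷ 1055.06 J/BTU × 14.5939 kg/slug = 5408.43 BTU/slug

5410 BTU/slug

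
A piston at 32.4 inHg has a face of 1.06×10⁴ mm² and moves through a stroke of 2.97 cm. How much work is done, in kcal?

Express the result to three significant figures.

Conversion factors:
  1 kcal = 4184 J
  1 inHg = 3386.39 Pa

0.00826 kcal

32.4 inHg → 109719 Pa
1.06×10⁴ mm² → 0.0106 m²
F = P × A = 109719 × 0.0106 = 1163.02 N
2.97 cm → 0.0297 m
W = F × d = 1163.02 × 0.0297 = 34.5417 J
In kcal: 34.5417 / 4184 = 0.00825566 kcal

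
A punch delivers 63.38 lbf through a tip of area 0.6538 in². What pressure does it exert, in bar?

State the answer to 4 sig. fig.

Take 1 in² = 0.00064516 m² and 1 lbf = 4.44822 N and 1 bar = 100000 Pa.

63.38 lbf × 4.44822 → 281.928 N
0.6538 in² × 0.00064516 → 4.21806×10⁻⁴ m²
P = F / A = 281.928 N / 4.21806×10⁻⁴ m² = 668383 Pa
668383 Pa ÷ (100000 Pa/bar) = 6.68383 bar

6.684 bar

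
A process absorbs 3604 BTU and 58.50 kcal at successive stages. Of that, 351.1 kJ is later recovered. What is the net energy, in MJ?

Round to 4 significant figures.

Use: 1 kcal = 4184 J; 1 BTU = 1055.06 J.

3604 BTU × 1055.06 = 3.80244×10⁶ J
58.50 kcal × 4184 = 244764 J
351.1 kJ × 1000 = 351100 J
Net: 3.80244×10⁶ + 244764 − 351100 = 3.6961×10⁶ J
In MJ: 3.6961×10⁶ / 1000000 = 3.6961 MJ

3.696 MJ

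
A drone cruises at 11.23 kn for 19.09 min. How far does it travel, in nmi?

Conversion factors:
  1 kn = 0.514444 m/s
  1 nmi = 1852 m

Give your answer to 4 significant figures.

11.23 kn × 0.514444 → 5.77721 m/s
19.09 min × 60 → 1145.4 s
d = v × t = 5.77721 m/s × 1145.4 s = 6617.22 m
6617.22 m ÷ (1852 m/nmi) = 3.57301 nmi

3.573 nmi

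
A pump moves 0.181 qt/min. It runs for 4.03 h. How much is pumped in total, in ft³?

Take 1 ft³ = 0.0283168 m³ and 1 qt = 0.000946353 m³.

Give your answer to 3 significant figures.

1.46 ft³

0.181 qt/min → 2.85483×10⁻⁶ m³/s
4.03 h → 14508 s
V = Q × t = 2.85483×10⁻⁶ × 14508 = 0.0414179 m³
In ft³: 0.0414179 / 0.0283168 = 1.46266 ft³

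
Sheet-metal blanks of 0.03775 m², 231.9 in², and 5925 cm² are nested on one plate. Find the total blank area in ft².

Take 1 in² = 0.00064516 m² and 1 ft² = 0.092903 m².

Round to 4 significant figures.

0.03775 m² (already m²)
231.9 in² × 0.00064516 = 0.149613 m²
5925 cm² × 0.0001 = 0.5925 m²
Total: 0.03775 + 0.149613 + 0.5925 = 0.779863 m²
In ft²: 0.779863 / 0.092903 = 8.39438 ft²

8.394 ft²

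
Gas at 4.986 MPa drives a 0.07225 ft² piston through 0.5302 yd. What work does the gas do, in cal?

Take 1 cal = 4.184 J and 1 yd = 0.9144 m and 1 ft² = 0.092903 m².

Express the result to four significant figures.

4.986 MPa → 4.986×10⁶ Pa
0.07225 ft² → 0.00671224 m²
F = P × A = 4.986×10⁶ × 0.00671224 = 33467.2 N
0.5302 yd → 0.484815 m
W = F × d = 33467.2 × 0.484815 = 16225.4 J
In cal: 16225.4 / 4.184 = 3877.96 cal

3878 cal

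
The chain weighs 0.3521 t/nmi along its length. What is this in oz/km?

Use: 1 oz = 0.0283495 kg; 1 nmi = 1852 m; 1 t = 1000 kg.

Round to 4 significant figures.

6706 oz/km

0.3521 t/nmi × 1000 kg/t ÷ 1852 m/nmi = 0.190119 kg/m
0.190119 kg/m ÷ 0.0283495 kg/oz × 1000 m/km = 6706.26 oz/km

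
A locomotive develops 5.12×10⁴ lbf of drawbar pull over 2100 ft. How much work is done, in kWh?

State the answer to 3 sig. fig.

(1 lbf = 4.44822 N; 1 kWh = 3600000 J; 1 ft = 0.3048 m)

40.5 kWh

5.12×10⁴ lbf × 4.44822 → 227749 N
2100 ft × 0.3048 → 640.08 m
W = F × d = 227749 N × 640.08 m = 1.45778×10⁸ J
1.45778×10⁸ J ÷ (3600000 J/kWh) = 40.4939 kWh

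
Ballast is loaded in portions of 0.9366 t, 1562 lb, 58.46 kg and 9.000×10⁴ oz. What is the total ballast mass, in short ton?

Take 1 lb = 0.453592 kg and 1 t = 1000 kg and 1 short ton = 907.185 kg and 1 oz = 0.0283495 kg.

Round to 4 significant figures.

4.690 short ton

0.9366 t × 1000 → 936.6 kg
1562 lb × 0.453592 → 708.511 kg
58.46 kg (already kg)
9.000×10⁴ oz × 0.0283495 → 2551.46 kg
Total: 936.6 + 708.511 + 58.46 + 2551.46 = 4255.03 kg
In short ton: 4255.03 / 907.185 = 4.69037 short ton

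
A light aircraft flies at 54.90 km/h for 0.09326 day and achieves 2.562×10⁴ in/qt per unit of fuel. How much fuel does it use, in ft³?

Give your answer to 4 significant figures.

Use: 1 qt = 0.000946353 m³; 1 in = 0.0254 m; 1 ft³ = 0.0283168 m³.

54.90 km/h → 15.25 m/s
0.09326 day → 8057.66 s
d = v × t = 15.25 × 8057.66 = 122879 m
2.562×10⁴ in/qt → 687638 m/m³
V = d / (distance per unit fuel) = 122879 / 687638 = 0.178697 m³
In ft³: 0.178697 / 0.0283168 = 6.31064 ft³

6.311 ft³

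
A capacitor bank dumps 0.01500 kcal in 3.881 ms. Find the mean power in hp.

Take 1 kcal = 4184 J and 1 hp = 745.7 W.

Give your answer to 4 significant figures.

21.69 hp

0.01500 kcal × 4184 → 62.76 J
3.881 ms × 0.001 → 0.003881 s
P = E / t = 62.76 J / 0.003881 s = 16171.1 W
16171.1 W ÷ (745.7 W/hp) = 21.6858 hp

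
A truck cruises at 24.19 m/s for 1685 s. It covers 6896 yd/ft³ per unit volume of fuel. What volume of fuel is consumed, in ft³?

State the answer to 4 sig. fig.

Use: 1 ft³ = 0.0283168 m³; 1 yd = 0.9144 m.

6.464 ft³

d = v × t = 24.19 × 1685 = 40760.2 m
6896 yd/ft³ → 222684 m/m³
V = d / (distance per unit fuel) = 40760.2 / 222684 = 0.183041 m³
In ft³: 0.183041 / 0.0283168 = 6.46404 ft³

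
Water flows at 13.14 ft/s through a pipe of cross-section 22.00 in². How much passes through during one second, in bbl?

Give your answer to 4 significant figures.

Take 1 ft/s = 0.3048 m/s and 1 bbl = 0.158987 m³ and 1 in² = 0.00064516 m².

0.3576 bbl

13.14 ft/s × 0.3048 = 4.00507 m/s
22.00 in² × 0.00064516 = 0.0141935 m²
V = v × A × t = 4.00507 m/s × 0.0141935 m² × 1 s = 0.056846 m³
0.056846 m³ ÷ (0.158987 m³/bbl) = 0.357551 bbl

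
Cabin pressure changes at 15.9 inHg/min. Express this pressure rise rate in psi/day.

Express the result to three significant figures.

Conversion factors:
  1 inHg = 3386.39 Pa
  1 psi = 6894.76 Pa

1.12×10⁴ psi/day

15.9 inHg/min × 3386.39 Pa/inHg ÷ 60 s/min = 897.393 Pa/s
897.393 Pa/s ÷ 6894.76 Pa/psi × 86400 s/day = 11245.5 psi/day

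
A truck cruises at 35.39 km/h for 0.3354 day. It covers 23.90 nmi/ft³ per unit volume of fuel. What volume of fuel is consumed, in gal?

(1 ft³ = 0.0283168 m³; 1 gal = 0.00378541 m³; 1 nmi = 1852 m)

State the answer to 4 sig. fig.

48.14 gal

35.39 km/h → 9.83056 m/s
0.3354 day → 28978.6 s
d = v × t = 9.83056 × 28978.6 = 284876 m
23.90 nmi/ft³ → 1.56313×10⁶ m/m³
V = d / (distance per unit fuel) = 284876 / 1.56313×10⁶ = 0.182247 m³
In gal: 0.182247 / 0.00378541 = 48.1446 gal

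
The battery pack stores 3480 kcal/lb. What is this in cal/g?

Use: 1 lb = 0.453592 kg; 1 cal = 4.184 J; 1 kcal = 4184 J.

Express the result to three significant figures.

3480 kcal/lb × 4184 J/kcal ÷ 0.453592 kg/lb = 3.21×10⁷ J/kg
3.21×10⁷ J/kg ÷ 4.184 J/cal × 0.001 kg/g = 7672.08 cal/g

7670 cal/g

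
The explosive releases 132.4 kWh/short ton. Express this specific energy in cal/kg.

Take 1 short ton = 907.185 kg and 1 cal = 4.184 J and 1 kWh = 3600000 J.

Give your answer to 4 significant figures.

1.256×10⁵ cal/kg

132.4 kWh/short ton × 3600000 J/kWh ÷ 907.185 kg/short ton = 525406 J/kg
525406 J/kg ÷ 4.184 J/cal = 125575 cal/kg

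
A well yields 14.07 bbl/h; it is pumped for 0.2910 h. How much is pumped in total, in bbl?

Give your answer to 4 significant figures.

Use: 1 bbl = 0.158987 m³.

4.094 bbl

14.07 bbl/h → 6.21374×10⁻⁴ m³/s
0.2910 h → 1047.6 s
V = Q × t = 6.21374×10⁻⁴ × 1047.6 = 0.650951 m³
In bbl: 0.650951 / 0.158987 = 4.09437 bbl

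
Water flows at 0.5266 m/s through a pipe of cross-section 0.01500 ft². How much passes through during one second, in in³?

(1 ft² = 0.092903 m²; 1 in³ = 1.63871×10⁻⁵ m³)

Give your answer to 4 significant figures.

44.78 in³

0.01500 ft² × 0.092903 → 0.00139354 m²
V = v × A × t = 0.5266 m/s × 0.00139354 m² × 1 s = 7.33838×10⁻⁴ m³
7.33838×10⁻⁴ m³ ÷ (1.63871×10⁻⁵ m³/in³) = 44.7814 in³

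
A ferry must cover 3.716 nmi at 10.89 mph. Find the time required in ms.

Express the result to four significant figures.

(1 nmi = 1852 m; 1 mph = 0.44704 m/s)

3.716 nmi × 1852 = 6882.03 m
10.89 mph × 0.44704 = 4.86827 m/s
t = d / v = 6882.03 m / 4.86827 m/s = 1413.65 s
1413.65 s ÷ (0.001 s/ms) = 1.41365×10⁶ ms

1.414×10⁶ ms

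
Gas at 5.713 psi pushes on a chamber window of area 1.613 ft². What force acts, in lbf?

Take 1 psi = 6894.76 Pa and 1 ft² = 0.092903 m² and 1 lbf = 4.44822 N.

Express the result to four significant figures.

1327 lbf

5.713 psi × 6894.76 → 39389.8 Pa
1.613 ft² × 0.092903 → 0.149853 m²
F = P × A = 39389.8 Pa × 0.149853 m² = 5902.68 N
5902.68 N ÷ (4.44822 N/lbf) = 1326.98 lbf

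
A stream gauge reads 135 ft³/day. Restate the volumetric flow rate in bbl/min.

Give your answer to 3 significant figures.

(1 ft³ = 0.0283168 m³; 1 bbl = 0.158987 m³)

0.0167 bbl/min

135 ft³/day × 0.0283168 m³/ft³ ÷ 86400 s/day = 4.4245×10⁻⁵ m³/s
4.4245×10⁻⁵ m³/s ÷ 0.158987 m³/bbl × 60 s/min = 0.0166976 bbl/min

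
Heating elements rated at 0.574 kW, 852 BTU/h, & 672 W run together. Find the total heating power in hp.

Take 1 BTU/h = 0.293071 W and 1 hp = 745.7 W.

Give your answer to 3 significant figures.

2.01 hp

0.574 kW × 1000 = 574 W
852 BTU/h × 0.293071 = 249.696 W
672 W (already W)
Combined: 574 + 249.696 + 672 = 1495.7 W
In hp: 1495.7 / 745.7 = 2.00577 hp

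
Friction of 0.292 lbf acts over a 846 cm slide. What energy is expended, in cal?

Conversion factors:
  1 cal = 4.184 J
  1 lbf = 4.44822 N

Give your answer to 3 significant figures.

2.63 cal

0.292 lbf × 4.44822 = 1.29888 N
846 cm × 0.01 = 8.46 m
W = F × d = 1.29888 N × 8.46 m = 10.9885 J
10.9885 J ÷ (4.184 J/cal) = 2.62631 cal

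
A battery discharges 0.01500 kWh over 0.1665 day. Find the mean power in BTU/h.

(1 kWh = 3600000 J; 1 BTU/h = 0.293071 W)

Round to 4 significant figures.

12.81 BTU/h

0.01500 kWh × 3600000 = 54000 J
0.1665 day × 86400 = 14385.6 s
P = E / t = 54000 J / 14385.6 s = 3.75375 W
3.75375 W ÷ (0.293071 W/BTU/h) = 12.8083 BTU/h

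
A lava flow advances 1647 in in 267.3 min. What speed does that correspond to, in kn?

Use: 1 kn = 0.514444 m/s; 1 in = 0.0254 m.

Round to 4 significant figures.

0.005070 kn

1647 in × 0.0254 = 41.8338 m
267.3 min × 60 = 16038 s
v = d / t = 41.8338 m / 16038 s = 0.00260842 m/s
0.00260842 m/s ÷ (0.514444 m/s/kn) = 0.00507037 kn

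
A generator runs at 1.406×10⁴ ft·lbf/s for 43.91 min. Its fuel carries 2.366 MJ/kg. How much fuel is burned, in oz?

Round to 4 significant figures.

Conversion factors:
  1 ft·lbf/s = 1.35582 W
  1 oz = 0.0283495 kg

1.406×10⁴ ft·lbf/s → 19062.8 W
43.91 min → 2634.6 s
E = P × t = 19062.8 × 2634.6 = 5.02229×10⁷ J
2.366 MJ/kg → 2.366×10⁶ J/kg
m = E / e_s = 5.02229×10⁷ / 2.366×10⁶ = 21.2269 kg
In oz: 21.2269 / 0.0283495 = 748.757 oz

748.8 oz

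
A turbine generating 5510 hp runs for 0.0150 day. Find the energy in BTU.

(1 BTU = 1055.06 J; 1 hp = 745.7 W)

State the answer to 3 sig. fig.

5510 hp × 745.7 → 4.10881×10⁶ W
0.0150 day × 86400 → 1296 s
E = P × t = 4.10881×10⁶ W × 1296 s = 5.32502×10⁹ J
5.32502×10⁹ J ÷ (1055.06 J/BTU) = 5.04713×10⁶ BTU

5.05×10⁶ BTU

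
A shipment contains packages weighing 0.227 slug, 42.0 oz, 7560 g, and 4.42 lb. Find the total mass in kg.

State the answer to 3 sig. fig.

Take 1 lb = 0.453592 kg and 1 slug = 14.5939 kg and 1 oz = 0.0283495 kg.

14.1 kg

0.227 slug × 14.5939 → 3.31282 kg
42.0 oz × 0.0283495 → 1.19068 kg
7560 g × 0.001 → 7.56 kg
4.42 lb × 0.453592 → 2.00488 kg
Combined: 3.31282 + 1.19068 + 7.56 + 2.00488 = 14.0684 kg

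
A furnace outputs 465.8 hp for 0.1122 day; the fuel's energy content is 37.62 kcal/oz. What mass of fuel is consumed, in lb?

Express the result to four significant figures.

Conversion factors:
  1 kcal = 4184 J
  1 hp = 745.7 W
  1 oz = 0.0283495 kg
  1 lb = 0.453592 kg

465.8 hp → 347347 W
0.1122 day → 9694.08 s
E = P × t = 347347 × 9694.08 = 3.36721×10⁹ J
37.62 kcal/oz → 5.5522×10⁶ J/kg
m = E / e_s = 3.36721×10⁹ / 5.5522×10⁶ = 606.464 kg
In lb: 606.464 / 0.453592 = 1337.03 lb

1337 lb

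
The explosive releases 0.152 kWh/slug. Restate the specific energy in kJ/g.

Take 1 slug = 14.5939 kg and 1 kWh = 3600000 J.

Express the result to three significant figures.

0.152 kWh/slug × 3600000 J/kWh ÷ 14.5939 kg/slug = 37495.1 J/kg
37495.1 J/kg ÷ 1000 J/kJ × 0.001 kg/g = 0.0374951 kJ/g

0.0375 kJ/g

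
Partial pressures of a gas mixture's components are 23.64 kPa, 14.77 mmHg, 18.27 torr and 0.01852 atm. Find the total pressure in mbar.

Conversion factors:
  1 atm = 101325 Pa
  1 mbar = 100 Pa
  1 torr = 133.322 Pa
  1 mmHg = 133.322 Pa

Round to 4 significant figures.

299.2 mbar

23.64 kPa × 1000 = 23640 Pa
14.77 mmHg × 133.322 = 1969.17 Pa
18.27 torr × 133.322 = 2435.79 Pa
0.01852 atm × 101325 = 1876.54 Pa
Total: 23640 + 1969.17 + 2435.79 + 1876.54 = 29921.5 Pa
In mbar: 29921.5 / 100 = 299.215 mbar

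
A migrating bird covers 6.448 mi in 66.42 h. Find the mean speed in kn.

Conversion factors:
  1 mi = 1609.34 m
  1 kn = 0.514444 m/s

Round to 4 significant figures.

0.08436 kn

6.448 mi × 1609.34 = 10377 m
66.42 h × 3600 = 239112 s
v = d / t = 10377 m / 239112 s = 0.0433981 m/s
0.0433981 m/s ÷ (0.514444 m/s/kn) = 0.0843592 kn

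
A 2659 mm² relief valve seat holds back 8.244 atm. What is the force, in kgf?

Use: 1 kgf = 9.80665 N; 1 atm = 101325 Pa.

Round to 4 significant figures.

226.5 kgf

8.244 atm × 101325 = 835323 Pa
2659 mm² × 10⁻⁶ = 0.002659 m²
F = P × A = 835323 Pa × 0.002659 m² = 2221.12 N
2221.12 N ÷ (9.80665 N/kgf) = 226.491 kgf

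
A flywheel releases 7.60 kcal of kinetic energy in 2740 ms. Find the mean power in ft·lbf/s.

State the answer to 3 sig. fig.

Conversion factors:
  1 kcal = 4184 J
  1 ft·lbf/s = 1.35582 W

7.60 kcal × 4184 → 31798.4 J
2740 ms × 0.001 → 2.74 s
P = E / t = 31798.4 J / 2.74 s = 11605.3 W
11605.3 W ÷ (1.35582 W/ft·lbf/s) = 8559.62 ft·lbf/s

8560 ft·lbf/s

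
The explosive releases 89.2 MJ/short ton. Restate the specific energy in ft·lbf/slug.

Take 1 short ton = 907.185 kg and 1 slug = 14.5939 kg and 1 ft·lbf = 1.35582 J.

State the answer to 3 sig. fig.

1.06×10⁶ ft·lbf/slug

89.2 MJ/short ton × 1000000 J/MJ ÷ 907.185 kg/short ton = 98326.1 J/kg
98326.1 J/kg ÷ 1.35582 J/ft·lbf × 14.5939 kg/slug = 1.05837×10⁶ ft·lbf/slug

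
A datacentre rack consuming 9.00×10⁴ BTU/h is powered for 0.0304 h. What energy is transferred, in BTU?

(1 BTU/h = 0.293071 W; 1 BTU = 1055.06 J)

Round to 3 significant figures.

2740 BTU

9.00×10⁴ BTU/h × 0.293071 = 26376.4 W
0.0304 h × 3600 = 109.44 s
E = P × t = 26376.4 W × 109.44 s = 2.88663×10⁶ J
2.88663×10⁶ J ÷ (1055.06 J/BTU) = 2735.99 BTU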